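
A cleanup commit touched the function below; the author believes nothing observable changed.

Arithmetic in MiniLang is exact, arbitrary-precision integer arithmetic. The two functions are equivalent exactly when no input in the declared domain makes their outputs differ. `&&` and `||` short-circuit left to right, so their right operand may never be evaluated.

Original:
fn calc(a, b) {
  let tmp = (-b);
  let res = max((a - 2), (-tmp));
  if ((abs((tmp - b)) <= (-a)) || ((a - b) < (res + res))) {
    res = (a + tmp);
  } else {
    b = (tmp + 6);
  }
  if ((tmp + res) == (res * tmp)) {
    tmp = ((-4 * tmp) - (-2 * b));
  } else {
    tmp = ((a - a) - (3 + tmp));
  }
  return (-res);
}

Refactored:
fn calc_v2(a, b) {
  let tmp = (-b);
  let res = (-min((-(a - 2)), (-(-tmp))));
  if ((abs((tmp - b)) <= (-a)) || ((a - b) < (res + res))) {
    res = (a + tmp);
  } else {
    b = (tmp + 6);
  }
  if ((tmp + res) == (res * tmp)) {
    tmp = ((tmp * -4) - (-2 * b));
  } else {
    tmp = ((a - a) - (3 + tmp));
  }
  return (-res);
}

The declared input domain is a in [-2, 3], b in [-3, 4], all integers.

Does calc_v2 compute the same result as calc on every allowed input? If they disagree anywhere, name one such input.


The two versions differ — the changes include min/max/abs usage differs.
Spot check at a=-2, b=0 — calc: tmp = 0; res = 0; ((abs((tmp - b)) <= (-a)) || ((a - b) < (res + res))) -> true; res = -2; ((tmp + res) == (res * tmp)) -> false; tmp = -3; return 2. calc_v2: tmp = 0; res = 0; ((abs((tmp - b)) <= (-a)) || ((a - b) < (res + res))) -> true; res = -2; ((tmp + res) == (res * tmp)) -> false; tmp = -3; return 2. Both give 2.
Across all 48 domain points the two functions coincide.
verdict: equivalent


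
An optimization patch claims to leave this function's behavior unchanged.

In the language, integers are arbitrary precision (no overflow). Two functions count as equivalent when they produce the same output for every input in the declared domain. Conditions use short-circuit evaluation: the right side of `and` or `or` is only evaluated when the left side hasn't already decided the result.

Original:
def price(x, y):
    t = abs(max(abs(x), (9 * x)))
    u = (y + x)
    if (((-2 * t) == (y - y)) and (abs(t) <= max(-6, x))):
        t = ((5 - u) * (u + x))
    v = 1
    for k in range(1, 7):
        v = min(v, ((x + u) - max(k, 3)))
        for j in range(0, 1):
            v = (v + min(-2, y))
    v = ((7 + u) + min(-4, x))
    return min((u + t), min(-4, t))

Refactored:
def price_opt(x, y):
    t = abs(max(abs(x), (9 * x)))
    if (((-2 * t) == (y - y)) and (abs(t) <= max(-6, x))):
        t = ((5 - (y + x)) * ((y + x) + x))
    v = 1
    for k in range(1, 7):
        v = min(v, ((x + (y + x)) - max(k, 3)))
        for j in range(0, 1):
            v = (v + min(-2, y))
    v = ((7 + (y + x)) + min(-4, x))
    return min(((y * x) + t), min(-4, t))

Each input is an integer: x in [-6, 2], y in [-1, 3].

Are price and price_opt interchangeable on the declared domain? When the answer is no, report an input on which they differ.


Try x=-6, y=2.
price: t = 6; u = -4; (((-2 * t) == (y - y)) and (abs(t) <= max(-6, x))) -> false; v = 1; [k=1]; v = -13; [j=0]; v = -15; [k=2]; v = -15; [j=0]; v = -17; [k=3]; v = -17; [j=0]; v = -19; [k=4]; v = -19; [j=0]; v = -21; [k=5]; v = -21; [j=0]; v = -23; [k=6]; v = -23; [j=0]; v = -25; v = -3; return -4
price_opt: t = 6; (((-2 * t) == (y - y)) and (abs(t) <= max(-6, x))) -> false; v = 1; [k=1]; v = -13; [j=0]; v = -15; [k=2]; v = -15; [j=0]; v = -17; [k=3]; v = -17; [j=0]; v = -19; [k=4]; v = -19; [j=0]; v = -21; [k=5]; v = -21; [j=0]; v = -23; [k=6]; v = -23; [j=0]; v = -25; v = -3; return -6
-4 vs -6 — the two versions disagree here.
verdict: not equivalent; witness: x=-6, y=2


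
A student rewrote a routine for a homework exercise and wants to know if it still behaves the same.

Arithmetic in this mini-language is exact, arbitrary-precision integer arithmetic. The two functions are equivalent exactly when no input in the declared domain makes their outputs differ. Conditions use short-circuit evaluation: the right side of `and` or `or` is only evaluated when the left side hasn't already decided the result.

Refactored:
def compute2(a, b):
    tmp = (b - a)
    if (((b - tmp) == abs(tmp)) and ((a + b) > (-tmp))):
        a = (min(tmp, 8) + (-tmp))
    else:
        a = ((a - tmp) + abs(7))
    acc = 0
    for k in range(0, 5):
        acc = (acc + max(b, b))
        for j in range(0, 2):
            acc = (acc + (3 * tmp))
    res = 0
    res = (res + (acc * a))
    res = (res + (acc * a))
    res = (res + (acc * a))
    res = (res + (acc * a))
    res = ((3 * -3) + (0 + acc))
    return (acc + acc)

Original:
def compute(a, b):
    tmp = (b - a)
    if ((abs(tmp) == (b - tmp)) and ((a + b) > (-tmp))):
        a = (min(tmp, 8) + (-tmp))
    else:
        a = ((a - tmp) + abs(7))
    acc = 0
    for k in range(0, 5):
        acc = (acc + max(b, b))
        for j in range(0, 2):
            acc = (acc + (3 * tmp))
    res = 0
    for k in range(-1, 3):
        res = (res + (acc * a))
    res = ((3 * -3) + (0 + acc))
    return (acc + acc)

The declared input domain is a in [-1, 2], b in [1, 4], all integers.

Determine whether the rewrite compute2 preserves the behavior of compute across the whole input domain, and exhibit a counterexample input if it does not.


Side by side, the visible changes include: arithmetic usage differs, and loop structure differs, and statement counts differ.
One worked example (a=2, b=1) — compute: tmp := -1 | ((abs(tmp) == (b - tmp)) and ((a + b) > (-tmp))): false | a := 10 | acc := 0 | iter k=0: | acc := 1 | iter j=0: | acc := -2 | iter j=1: | acc := -5 | iter k=1: | acc := -4 | iter j=0: | acc := -7 | iter j=1: | acc := -10 | iter k=2: | acc := -9 | iter j=0: | acc := -12 | iter j=1: | acc := -15 | iter k=3: | acc := -14 | iter j=0: | acc := -17 | iter j=1: | acc := -20 | iter k=4: | acc := -19 | iter j=0: | acc := -22 | iter j=1: | acc := -25 | res := 0 | iter k=-1: | res := -250 | iter k=0: | res := -500 | iter k=1: | res := -750 | iter k=2: | res := -1000 | res := -34 | result -50; compute2: tmp := -1 | (((b - tmp) == abs(tmp)) and ((a + b) > (-tmp))): false | a := 10 | acc := 0 | iter k=0: | acc := 1 | iter j=0: | acc := -2 | iter j=1: | acc := -5 | iter k=1: | acc := -4 | iter j=0: | acc := -7 | iter j=1: | acc := -10 | iter k=2: | acc := -9 | iter j=0: | acc := -12 | iter j=1: | acc := -15 | iter k=3: | acc := -14 | iter j=0: | acc := -17 | iter j=1: | acc := -20 | iter k=4: | acc := -19 | iter j=0: | acc := -22 | iter j=1: | acc := -25 | res := 0 | res := -250 | res := -500 | res := -750 | res := -1000 | res := -34 | result -50; agreement on -50.
Every one of the 16 inputs gives matching results.
verdict: equivalent


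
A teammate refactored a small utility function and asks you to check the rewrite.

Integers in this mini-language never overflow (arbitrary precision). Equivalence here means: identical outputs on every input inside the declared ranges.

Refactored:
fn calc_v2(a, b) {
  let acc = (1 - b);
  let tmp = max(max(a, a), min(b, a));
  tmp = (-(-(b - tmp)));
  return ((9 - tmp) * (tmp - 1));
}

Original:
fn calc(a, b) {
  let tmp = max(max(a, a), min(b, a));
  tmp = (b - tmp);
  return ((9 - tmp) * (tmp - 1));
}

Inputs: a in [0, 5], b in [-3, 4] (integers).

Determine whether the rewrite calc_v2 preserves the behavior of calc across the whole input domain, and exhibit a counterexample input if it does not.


The two versions differ — the changes include arithmetic usage differs; and local variable names differ; and statement counts differ; and constant usage differs.
As a probe, take a=1, b=4: calc runs tmp := 1 | tmp := 3 | result 12; calc_v2 runs acc := -3 | tmp := 1 | tmp := 3 | result 12; both end at 12.
Every one of the 48 inputs gives matching results.
verdict: equivalent


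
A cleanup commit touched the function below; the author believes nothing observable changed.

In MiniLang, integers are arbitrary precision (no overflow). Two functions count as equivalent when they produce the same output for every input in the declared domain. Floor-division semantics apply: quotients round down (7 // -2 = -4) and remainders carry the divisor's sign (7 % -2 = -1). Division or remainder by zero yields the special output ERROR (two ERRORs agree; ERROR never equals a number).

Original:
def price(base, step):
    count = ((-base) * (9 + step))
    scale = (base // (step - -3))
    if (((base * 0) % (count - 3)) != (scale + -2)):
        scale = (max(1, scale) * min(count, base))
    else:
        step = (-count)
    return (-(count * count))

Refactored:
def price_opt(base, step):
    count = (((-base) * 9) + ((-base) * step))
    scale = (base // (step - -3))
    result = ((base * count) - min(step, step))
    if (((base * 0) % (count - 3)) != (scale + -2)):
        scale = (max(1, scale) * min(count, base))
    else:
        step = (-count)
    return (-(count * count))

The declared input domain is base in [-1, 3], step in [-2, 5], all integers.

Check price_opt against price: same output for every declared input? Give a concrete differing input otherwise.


Reading the diff, among the changes: local variable names differ; and arithmetic usage differs; and statement counts differ; and min/max/abs usage differs.
One worked example (base=0, step=5) — price: count=0, then scale=0, then (((base * 0) % (count - 3)) != (scale + -2)) is true, then scale=0, then returns 0; price_opt: count=0, then scale=0, then result=-5, then (((base * 0) % (count - 3)) != (scale + -2)) is true, then scale=0, then returns 0; agreement on 0.
Every one of the 40 inputs gives matching results.
verdict: equivalent


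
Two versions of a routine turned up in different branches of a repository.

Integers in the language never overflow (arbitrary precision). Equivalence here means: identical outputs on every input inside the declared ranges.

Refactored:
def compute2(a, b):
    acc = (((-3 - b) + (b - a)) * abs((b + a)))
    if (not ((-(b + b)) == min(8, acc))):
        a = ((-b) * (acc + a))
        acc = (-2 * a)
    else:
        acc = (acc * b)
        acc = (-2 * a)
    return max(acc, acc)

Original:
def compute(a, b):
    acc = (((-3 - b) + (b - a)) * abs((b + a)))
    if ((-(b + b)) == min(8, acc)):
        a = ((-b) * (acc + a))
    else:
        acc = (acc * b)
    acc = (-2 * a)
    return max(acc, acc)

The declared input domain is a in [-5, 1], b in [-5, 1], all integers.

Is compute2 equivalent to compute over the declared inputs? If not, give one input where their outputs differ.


These are not equivalent — on a=-5, b=-5 the outputs split (10 vs -150).
compute: acc := 20 | ((-(b + b)) == min(8, acc)): false | acc := -100 | acc := 10 | result 10
compute2: acc := 20 | (not ((-(b + b)) == min(8, acc))): true | a := 75 | acc := -150 | result -150
verdict: not equivalent; witness: a=-5, b=-5


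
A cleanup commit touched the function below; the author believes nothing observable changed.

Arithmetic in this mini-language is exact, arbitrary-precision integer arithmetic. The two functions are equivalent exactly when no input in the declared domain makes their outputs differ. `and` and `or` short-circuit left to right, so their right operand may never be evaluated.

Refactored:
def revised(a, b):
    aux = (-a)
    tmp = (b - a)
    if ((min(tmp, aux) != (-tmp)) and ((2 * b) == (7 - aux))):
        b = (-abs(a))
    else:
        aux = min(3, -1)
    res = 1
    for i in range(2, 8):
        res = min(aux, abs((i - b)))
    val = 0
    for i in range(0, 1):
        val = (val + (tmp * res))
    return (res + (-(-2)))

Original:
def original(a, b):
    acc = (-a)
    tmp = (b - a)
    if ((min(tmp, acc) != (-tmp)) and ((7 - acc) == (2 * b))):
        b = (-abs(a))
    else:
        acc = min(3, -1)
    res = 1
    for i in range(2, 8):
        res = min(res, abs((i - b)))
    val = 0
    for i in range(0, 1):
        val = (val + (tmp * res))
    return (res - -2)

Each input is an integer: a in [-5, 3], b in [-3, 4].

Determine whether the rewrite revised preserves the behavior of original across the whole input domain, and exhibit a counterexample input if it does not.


Run the pair on a=-5, b=-3.
original: acc = 5; tmp = 2; ((min(tmp, acc) != (-tmp)) and ((7 - acc) == (2 * b))) -> false; acc = -1; res = 1; [i=2]; res = 1; [i=3]; res = 1; [i=4]; res = 1; [i=5]; res = 1; [i=6]; res = 1; [i=7]; res = 1; val = 0; [i=0]; val = 2; return 3
revised: aux = 5; tmp = 2; ((min(tmp, aux) != (-tmp)) and ((2 * b) == (7 - aux))) -> false; aux = -1; res = 1; [i=2]; res = -1; [i=3]; res = -1; [i=4]; res = -1; [i=5]; res = -1; [i=6]; res = -1; [i=7]; res = -1; val = 0; [i=0]; val = -2; return 1
3 and 1 differ, so these are not the same function on this domain.
verdict: not equivalent; witness: a=-5, b=-3


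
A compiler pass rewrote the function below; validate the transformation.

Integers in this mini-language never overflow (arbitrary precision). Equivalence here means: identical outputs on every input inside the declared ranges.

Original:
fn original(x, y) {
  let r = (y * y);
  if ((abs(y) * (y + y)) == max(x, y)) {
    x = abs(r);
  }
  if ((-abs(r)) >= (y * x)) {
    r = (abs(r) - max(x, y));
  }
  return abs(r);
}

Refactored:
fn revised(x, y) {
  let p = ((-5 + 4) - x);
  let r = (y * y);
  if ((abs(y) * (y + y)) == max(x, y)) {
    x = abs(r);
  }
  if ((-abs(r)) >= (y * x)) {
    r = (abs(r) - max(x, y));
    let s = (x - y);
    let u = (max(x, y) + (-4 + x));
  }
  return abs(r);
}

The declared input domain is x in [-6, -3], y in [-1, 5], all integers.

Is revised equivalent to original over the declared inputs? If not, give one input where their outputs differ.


Side by side, the visible changes include: constant usage differs; and statement counts differ; and local variable names differ; and arithmetic usage differs; and min/max/abs usage differs.
Tracing x=-3, y=4: original: r = 16; ((abs(y) * (y + y)) == max(x, y)) -> false; ((-abs(r)) >= (y * x)) -> false; return 16 | revised: p = 2; r = 16; ((abs(y) * (y + y)) == max(x, y)) -> false; ((-abs(r)) >= (y * x)) -> false; return 16 — matching result 16.
An exhaustive pass over the 28 declared inputs shows identical outputs.
verdict: equivalent


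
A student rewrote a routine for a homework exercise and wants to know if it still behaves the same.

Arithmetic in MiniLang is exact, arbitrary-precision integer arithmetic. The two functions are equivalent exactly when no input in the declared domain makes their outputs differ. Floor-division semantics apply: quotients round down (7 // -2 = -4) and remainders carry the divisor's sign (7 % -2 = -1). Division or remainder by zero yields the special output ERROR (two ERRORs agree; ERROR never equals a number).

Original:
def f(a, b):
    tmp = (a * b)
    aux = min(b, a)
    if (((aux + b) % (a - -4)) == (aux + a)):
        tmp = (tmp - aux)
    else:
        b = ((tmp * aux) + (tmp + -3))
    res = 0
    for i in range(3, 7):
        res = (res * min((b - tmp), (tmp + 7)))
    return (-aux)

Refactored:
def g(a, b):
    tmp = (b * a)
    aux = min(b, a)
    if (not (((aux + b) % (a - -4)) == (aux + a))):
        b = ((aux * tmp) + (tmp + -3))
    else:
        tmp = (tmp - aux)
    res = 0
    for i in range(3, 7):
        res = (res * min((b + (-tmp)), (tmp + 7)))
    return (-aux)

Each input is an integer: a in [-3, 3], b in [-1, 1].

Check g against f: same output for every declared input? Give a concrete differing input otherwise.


Equivalent — the differences include arithmetic usage differs, and boolean connective usage differs, yet no declared input distinguishes the two.
Tracing a=3, b=-1: f: tmp = -3; aux = -1; (((aux + b) % (a - -4)) == (aux + a)) -> false; b = -3; res = 0; [i=3]; res = 0; [i=4]; res = 0; [i=5]; res = 0; [i=6]; res = 0; return 1 | g: tmp = -3; aux = -1; (not (((aux + b) % (a - -4)) == (aux + a))) -> true; b = -3; res = 0; [i=3]; res = 0; [i=4]; res = 0; [i=5]; res = 0; [i=6]; res = 0; return 1 — matching result 1.
Sweeping the whole domain (21 inputs) finds no disagreement.
verdict: equivalent


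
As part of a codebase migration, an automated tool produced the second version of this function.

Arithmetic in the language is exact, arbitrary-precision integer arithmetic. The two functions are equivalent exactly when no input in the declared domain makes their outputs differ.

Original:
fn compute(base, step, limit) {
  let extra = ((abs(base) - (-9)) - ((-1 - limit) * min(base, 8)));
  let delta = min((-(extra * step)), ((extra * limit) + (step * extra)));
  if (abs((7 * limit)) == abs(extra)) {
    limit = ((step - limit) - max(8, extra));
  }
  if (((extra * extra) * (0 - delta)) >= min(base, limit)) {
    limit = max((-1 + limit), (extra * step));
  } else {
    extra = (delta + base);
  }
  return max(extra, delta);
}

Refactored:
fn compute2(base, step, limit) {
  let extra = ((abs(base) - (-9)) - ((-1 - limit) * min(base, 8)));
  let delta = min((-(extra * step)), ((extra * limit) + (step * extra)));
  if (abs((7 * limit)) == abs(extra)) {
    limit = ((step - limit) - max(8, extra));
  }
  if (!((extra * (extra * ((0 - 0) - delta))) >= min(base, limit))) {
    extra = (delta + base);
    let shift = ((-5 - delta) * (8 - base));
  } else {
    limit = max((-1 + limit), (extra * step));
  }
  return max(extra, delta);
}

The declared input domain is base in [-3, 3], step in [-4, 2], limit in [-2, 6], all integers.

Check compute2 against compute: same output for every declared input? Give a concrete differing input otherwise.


This is a faithful refactor — local variable names differ, and arithmetic usage differs, and boolean connective usage differs, and constant usage differs, and statement counts differ, but the computed results match everywhere.
As a probe, take base=2, step=1, limit=-1: compute runs extra becomes 11; next delta becomes -11; next (abs((7 * limit)) == abs(extra)) evaluates to false; next (((extra * extra) * (0 - delta)) >= min(base, limit)) evaluates to true; next limit becomes 11; next final value 11; compute2 runs extra becomes 11; next delta becomes -11; next (abs((7 * limit)) == abs(extra)) evaluates to false; next (!((extra * (extra * ((0 - 0) - delta))) >= min(base, limit))) evaluates to false; next limit becomes 11; next final value 11; both end at 11.
Sweeping the whole domain (441 inputs) finds no disagreement.
verdict: equivalent


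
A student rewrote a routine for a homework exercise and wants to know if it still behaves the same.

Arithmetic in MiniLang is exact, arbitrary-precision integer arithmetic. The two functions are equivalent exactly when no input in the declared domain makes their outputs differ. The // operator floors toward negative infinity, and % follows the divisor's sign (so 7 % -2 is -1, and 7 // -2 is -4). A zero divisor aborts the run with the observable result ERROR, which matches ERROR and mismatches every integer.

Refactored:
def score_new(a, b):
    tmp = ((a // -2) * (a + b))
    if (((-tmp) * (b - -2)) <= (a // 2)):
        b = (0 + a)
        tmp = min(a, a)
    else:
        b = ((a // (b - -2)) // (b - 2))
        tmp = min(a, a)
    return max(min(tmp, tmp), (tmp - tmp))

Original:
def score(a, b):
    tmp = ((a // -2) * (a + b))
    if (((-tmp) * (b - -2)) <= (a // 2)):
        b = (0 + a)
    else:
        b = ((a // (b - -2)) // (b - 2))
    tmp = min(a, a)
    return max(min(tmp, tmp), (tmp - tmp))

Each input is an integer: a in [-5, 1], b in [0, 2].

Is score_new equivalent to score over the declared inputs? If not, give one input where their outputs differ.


Behavior is preserved: although statement counts differ; also min/max/abs usage differs, the outputs never diverge.
Spot check at a=1, b=1 — score: tmp := -2 | (((-tmp) * (b - -2)) <= (a // 2)): false | b := 0 | tmp := 1 | result 1. score_new: tmp := -2 | (((-tmp) * (b - -2)) <= (a // 2)): false | b := 0 | tmp := 1 | result 1. Both give 1.
An exhaustive pass over the 21 declared inputs shows identical outputs.
verdict: equivalent


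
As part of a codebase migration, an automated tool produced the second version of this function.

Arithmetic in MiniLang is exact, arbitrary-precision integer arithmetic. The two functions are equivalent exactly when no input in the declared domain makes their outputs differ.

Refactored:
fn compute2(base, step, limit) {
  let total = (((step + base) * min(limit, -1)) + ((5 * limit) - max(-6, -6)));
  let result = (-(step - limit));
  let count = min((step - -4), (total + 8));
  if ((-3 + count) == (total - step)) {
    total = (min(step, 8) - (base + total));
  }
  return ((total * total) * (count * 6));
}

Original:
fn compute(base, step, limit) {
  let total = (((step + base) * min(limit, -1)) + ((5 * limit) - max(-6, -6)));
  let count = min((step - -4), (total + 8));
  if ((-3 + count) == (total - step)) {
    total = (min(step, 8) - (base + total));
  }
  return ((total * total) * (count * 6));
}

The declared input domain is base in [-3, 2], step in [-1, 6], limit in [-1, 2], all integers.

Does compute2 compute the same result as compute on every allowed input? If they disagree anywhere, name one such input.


This is a faithful refactor — arithmetic usage differs, and local variable names differ, and statement counts differ, but the computed results match everywhere.
Spot check at base=-3, step=1, limit=1 — compute: total := 13 | count := 5 | ((-3 + count) == (total - step)): false | result 5070. compute2: total := 13 | result := 0 | count := 5 | ((-3 + count) == (total - step)): false | result 5070. Both give 5070.
Every one of the 192 inputs gives matching results.
verdict: equivalent


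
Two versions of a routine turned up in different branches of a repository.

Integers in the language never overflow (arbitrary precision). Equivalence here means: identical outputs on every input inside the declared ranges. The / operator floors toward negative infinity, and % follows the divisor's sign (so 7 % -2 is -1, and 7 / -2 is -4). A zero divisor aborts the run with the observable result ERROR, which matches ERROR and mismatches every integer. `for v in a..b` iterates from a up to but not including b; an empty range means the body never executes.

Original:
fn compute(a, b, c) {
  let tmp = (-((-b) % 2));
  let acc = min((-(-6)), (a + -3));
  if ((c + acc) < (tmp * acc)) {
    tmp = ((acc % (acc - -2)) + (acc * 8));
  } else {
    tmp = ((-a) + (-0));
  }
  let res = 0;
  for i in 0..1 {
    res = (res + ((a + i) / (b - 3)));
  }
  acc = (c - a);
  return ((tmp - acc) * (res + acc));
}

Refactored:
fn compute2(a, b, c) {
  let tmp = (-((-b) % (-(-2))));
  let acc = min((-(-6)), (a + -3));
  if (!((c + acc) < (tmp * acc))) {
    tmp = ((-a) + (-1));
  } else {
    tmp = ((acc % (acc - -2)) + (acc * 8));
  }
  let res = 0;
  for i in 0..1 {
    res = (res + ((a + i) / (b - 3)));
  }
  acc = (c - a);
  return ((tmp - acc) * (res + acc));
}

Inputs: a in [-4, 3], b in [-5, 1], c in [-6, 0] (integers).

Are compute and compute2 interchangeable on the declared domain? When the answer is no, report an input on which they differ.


There is a counterexample at a=3, b=-5, c=0: 0 on one side, 4 on the other.
compute: tmp becomes -1; next acc becomes 0; next ((c + acc) < (tmp * acc)) evaluates to false; next tmp becomes -3; next res becomes 0; next at i=0:; next res becomes -1; next acc becomes -3; next final value 0
compute2: tmp becomes -1; next acc becomes 0; next (!((c + acc) < (tmp * acc))) evaluates to true; next tmp becomes -4; next res becomes 0; next at i=0:; next res becomes -1; next acc becomes -3; next final value 4
verdict: not equivalent; witness: a=3, b=-5, c=0


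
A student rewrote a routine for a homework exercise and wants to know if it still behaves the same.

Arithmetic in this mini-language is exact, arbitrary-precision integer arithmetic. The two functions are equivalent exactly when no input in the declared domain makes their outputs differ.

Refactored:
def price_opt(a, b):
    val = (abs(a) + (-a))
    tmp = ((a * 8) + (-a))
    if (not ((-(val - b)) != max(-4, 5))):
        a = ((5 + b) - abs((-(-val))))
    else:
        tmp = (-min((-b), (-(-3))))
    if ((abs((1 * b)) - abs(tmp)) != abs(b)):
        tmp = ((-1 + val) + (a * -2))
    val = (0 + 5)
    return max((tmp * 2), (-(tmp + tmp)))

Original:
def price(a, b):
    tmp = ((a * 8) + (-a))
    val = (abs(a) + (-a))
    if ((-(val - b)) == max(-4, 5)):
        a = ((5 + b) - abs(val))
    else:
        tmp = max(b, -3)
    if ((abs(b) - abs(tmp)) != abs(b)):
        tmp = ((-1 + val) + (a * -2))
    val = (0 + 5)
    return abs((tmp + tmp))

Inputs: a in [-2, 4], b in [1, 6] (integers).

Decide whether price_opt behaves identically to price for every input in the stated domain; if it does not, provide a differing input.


Reading the diff, among the changes: boolean connective usage differs; comparison usage differs; arithmetic usage differs; min/max/abs usage differs; constant usage differs.
As a probe, take a=3, b=1: price runs tmp=21, then val=0, then ((-(val - b)) == max(-4, 5)) is false, then tmp=1, then ((abs(b) - abs(tmp)) != abs(b)) is true, then tmp=-7, then val=5, then returns 14; price_opt runs val=0, then tmp=21, then (not ((-(val - b)) != max(-4, 5))) is false, then tmp=1, then ((abs((1 * b)) - abs(tmp)) != abs(b)) is true, then tmp=-7, then val=5, then returns 14; both end at 14.
Checked all 42 inputs in the declared domain: the outputs agree on every one.
verdict: equivalent


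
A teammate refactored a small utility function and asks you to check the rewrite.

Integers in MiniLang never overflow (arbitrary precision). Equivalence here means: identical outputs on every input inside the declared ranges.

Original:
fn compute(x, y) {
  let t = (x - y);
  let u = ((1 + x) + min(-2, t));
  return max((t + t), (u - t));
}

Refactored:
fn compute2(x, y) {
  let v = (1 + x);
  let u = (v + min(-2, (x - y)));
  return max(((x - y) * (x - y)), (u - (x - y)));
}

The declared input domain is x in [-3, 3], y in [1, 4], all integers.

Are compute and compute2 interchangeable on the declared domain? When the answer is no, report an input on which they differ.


These are not equivalent — on x=-3, y=1 the outputs split (-2 vs 16).
compute: t=-4, then u=-6, then returns -2
compute2: v=-2, then u=-6, then returns 16
verdict: not equivalent; witness: x=-3, y=1


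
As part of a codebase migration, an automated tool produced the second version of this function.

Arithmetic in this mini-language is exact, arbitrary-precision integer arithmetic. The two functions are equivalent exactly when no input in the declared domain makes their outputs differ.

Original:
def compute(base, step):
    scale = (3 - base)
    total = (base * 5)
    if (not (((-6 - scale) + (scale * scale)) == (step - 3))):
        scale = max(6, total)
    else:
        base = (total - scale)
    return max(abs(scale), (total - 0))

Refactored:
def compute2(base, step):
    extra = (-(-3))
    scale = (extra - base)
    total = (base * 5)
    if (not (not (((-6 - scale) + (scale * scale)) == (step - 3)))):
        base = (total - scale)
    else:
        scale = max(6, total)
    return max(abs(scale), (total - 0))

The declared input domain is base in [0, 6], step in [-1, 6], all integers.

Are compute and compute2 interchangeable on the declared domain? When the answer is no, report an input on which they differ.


Although boolean connective usage differs, plus statement counts differ, plus local variable names differ, 56/56 inputs agree.
verdict: equivalent


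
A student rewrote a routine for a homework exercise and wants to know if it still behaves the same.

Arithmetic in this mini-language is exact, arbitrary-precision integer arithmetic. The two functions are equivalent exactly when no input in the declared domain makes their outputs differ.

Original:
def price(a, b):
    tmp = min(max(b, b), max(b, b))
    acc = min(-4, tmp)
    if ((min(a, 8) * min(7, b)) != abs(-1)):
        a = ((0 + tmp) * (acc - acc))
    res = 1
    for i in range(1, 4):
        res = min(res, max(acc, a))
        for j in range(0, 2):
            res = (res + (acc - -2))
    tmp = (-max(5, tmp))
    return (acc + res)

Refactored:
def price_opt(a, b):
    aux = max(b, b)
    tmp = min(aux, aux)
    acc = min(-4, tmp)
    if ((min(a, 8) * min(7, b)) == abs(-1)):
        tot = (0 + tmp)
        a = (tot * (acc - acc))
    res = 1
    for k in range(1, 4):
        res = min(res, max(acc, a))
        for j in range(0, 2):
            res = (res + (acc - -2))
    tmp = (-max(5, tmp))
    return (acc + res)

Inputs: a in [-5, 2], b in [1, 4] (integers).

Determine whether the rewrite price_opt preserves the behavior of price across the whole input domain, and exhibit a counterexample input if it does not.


Try a=-5, b=1.
price: tmp becomes 1; next acc becomes -4; next ((min(a, 8) * min(7, b)) != abs(-1)) evaluates to true; next a becomes 0; next res becomes 1; next at i=1:; next res becomes 0; next at j=0:; next res becomes -2; next at j=1:; next res becomes -4; next at i=2:; next res becomes -4; next at j=0:; next res becomes -6; next at j=1:; next res becomes -8; next at i=3:; next res becomes -8; next at j=0:; next res becomes -10; next at j=1:; next res becomes -12; next tmp becomes -5; next final value -16
price_opt: aux becomes 1; next tmp becomes 1; next acc becomes -4; next ((min(a, 8) * min(7, b)) == abs(-1)) evaluates to false; next res becomes 1; next at k=1:; next res becomes -4; next at j=0:; next res becomes -6; next at j=1:; next res becomes -8; next at k=2:; next res becomes -8; next at j=0:; next res becomes -10; next at j=1:; next res becomes -12; next at k=3:; next res becomes -12; next at j=0:; next res becomes -14; next at j=1:; next res becomes -16; next tmp becomes -5; next final value -20
-16 vs -20 — the two versions disagree here.
verdict: not equivalent; witness: a=-5, b=1


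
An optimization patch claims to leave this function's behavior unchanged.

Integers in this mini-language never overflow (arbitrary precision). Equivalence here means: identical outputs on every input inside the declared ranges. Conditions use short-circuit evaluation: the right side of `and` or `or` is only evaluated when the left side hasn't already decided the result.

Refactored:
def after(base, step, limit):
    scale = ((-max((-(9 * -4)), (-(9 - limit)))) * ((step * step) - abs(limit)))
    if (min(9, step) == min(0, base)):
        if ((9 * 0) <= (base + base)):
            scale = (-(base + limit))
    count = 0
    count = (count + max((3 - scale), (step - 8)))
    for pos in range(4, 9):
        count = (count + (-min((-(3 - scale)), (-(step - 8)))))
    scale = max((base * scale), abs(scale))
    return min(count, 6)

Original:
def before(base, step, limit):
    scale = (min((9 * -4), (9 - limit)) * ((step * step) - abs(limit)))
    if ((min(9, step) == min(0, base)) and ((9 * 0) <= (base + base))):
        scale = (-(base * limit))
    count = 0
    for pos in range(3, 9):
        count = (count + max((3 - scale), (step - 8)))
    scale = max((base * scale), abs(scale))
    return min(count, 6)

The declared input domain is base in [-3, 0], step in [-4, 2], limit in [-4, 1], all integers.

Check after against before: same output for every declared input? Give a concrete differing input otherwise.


base=0, step=0, limit=-4 yields 6 from before but -6 from after.
verdict: not equivalent; witness: base=0, step=0, limit=-4


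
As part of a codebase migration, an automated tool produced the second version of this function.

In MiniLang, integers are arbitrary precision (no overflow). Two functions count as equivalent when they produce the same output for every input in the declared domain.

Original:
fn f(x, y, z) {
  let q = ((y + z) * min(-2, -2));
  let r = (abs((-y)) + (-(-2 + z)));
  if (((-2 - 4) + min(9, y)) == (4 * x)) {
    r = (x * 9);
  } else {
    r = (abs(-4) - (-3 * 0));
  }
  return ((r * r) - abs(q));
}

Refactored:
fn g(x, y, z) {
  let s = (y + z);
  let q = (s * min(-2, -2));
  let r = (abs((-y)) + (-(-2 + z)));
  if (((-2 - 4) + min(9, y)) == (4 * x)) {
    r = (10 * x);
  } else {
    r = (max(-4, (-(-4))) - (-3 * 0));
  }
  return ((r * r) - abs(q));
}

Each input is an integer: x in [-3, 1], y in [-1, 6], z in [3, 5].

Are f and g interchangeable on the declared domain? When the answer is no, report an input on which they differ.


Try x=-1, y=2, z=3.
f: q := -10 | r := 1 | (((-2 - 4) + min(9, y)) == (4 * x)): true | r := -9 | result 71
g: s := 5 | q := -10 | r := 1 | (((-2 - 4) + min(9, y)) == (4 * x)): true | r := -10 | result 90
71 against 90: the behavior changed.
verdict: not equivalent; witness: x=-1, y=2, z=3


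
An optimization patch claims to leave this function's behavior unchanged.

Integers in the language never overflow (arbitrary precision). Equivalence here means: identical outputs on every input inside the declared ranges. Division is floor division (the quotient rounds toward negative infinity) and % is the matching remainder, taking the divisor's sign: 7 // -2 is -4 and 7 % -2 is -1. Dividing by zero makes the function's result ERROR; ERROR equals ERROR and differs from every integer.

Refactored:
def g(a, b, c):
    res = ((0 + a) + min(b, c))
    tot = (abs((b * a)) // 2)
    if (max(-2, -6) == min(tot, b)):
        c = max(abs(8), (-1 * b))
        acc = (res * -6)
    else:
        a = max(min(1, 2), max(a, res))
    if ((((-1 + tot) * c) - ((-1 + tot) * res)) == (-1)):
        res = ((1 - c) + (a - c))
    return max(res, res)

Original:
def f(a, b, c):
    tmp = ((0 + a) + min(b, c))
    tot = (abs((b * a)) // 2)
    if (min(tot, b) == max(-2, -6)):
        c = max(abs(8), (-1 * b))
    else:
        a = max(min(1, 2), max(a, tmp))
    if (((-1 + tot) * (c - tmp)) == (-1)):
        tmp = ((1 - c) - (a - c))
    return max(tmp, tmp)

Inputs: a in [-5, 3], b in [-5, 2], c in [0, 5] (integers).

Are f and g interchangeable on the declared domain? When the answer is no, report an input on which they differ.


Try a=-1, b=0, c=0.
f: tmp=-1, then tot=0, then (min(tot, b) == max(-2, -6)) is false, then a=1, then (((-1 + tot) * (c - tmp)) == (-1)) is true, then tmp=0, then returns 0
g: res=-1, then tot=0, then (max(-2, -6) == min(tot, b)) is false, then a=1, then ((((-1 + tot) * c) - ((-1 + tot) * res)) == (-1)) is true, then res=2, then returns 2
0 != 2, so the rewrite changes behavior.
verdict: not equivalent; witness: a=-1, b=0, c=0


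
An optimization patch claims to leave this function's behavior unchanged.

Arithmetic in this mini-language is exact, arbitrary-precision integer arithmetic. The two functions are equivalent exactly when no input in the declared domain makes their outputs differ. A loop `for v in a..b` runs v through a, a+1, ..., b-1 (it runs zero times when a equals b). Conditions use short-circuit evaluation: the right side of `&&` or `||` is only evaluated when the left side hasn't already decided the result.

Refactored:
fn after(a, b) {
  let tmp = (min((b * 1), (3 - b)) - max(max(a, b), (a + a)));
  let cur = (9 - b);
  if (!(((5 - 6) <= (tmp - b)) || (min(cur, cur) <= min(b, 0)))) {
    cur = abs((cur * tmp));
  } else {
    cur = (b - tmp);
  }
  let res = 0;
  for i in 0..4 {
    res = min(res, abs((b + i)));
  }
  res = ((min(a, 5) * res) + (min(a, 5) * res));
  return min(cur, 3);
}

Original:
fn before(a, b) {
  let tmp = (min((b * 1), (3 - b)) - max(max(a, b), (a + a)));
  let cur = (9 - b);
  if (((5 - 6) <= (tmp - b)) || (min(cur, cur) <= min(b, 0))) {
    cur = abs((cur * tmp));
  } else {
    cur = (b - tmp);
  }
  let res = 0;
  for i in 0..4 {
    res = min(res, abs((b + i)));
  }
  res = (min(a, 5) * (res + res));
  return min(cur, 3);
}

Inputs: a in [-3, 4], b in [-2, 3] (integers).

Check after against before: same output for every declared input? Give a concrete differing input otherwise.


Run the pair on a=-3, b=-2.
before: tmp := 0 | cur := 11 | (((5 - 6) <= (tmp - b)) || (min(cur, cur) <= min(b, 0))): true | cur := 0 | res := 0 | iter i=0: | res := 0 | iter i=1: | res := 0 | iter i=2: | res := 0 | iter i=3: | res := 0 | res := 0 | result 0
after: tmp := 0 | cur := 11 | (!(((5 - 6) <= (tmp - b)) || (min(cur, cur) <= min(b, 0)))): false | cur := -2 | res := 0 | iter i=0: | res := 0 | iter i=1: | res := 0 | iter i=2: | res := 0 | iter i=3: | res := 0 | res := 0 | result -2
0 != -2, so the rewrite changes behavior.
verdict: not equivalent; witness: a=-3, b=-2


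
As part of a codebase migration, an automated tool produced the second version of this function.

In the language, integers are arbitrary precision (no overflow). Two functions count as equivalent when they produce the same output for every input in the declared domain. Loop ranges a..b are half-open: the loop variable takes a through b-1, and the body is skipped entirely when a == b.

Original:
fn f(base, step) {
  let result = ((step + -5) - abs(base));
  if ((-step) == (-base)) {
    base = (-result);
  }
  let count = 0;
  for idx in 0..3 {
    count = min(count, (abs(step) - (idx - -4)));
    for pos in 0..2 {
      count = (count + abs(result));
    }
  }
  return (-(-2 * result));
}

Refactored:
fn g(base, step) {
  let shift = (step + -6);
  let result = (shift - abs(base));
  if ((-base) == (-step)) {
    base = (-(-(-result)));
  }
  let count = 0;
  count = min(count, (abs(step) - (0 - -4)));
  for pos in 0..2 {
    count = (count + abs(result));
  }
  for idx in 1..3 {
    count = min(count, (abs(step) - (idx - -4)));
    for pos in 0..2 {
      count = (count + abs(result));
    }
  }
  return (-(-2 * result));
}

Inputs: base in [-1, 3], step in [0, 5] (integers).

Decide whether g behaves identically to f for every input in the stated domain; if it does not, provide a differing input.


Evaluate both at base=-1, step=0.
f: result := -6 | ((-step) == (-base)): false | count := 0 | iter idx=0: | count := -4 | iter pos=0: | count := 2 | iter pos=1: | count := 8 | iter idx=1: | count := -5 | iter pos=0: | count := 1 | iter pos=1: | count := 7 | iter idx=2: | count := -6 | iter pos=0: | count := 0 | iter pos=1: | count := 6 | result -12
g: shift := -6 | result := -7 | ((-base) == (-step)): false | count := 0 | count := -4 | iter pos=0: | count := 3 | iter pos=1: | count := 10 | iter idx=1: | count := -5 | iter pos=0: | count := 2 | iter pos=1: | count := 9 | iter idx=2: | count := -6 | iter pos=0: | count := 1 | iter pos=1: | count := 8 | result -14
-12 != -14, so the rewrite changes behavior.
verdict: not equivalent; witness: base=-1, step=0


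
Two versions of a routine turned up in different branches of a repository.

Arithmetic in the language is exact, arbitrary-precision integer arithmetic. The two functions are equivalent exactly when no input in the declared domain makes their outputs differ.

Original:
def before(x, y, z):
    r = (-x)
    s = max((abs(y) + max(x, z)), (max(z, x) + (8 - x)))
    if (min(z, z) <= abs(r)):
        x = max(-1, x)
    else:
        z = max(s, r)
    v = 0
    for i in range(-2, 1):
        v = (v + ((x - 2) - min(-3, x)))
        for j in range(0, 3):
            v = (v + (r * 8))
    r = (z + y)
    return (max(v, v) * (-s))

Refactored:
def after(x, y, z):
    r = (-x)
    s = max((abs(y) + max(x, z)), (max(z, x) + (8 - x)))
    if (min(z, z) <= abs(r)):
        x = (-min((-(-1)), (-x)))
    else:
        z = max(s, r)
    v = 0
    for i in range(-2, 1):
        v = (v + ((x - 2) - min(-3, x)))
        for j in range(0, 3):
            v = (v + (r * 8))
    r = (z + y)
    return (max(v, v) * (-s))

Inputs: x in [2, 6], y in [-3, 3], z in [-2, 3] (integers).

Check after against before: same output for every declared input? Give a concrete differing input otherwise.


Equivalent — the differences include min/max/abs usage differs, yet no declared input distinguishes the two.
Tracing x=4, y=-1, z=-1: before: r becomes -4; next s becomes 8; next (min(z, z) <= abs(r)) evaluates to true; next x becomes 4; next v becomes 0; next at i=-2:; next v becomes 5; next at j=0:; next v becomes -27; next at j=1:; next v becomes -59; next at j=2:; next v becomes -91; next at i=-1:; next v becomes -86; next at j=0:; next v becomes -118; next at j=1:; next v becomes -150; next at j=2:; next v becomes -182; next at i=0:; next v becomes -177; next at j=0:; next v becomes -209; next at j=1:; next v becomes -241; next at j=2:; next v becomes -273; next r becomes -2; next final value 2184 | after: r becomes -4; next s becomes 8; next (min(z, z) <= abs(r)) evaluates to true; next x becomes 4; next v becomes 0; next at i=-2:; next v becomes 5; next at j=0:; next v becomes -27; next at j=1:; next v becomes -59; next at j=2:; next v becomes -91; next at i=-1:; next v becomes -86; next at j=0:; next v becomes -118; next at j=1:; next v becomes -150; next at j=2:; next v becomes -182; next at i=0:; next v becomes -177; next at j=0:; next v becomes -209; next at j=1:; next v becomes -241; next at j=2:; next v becomes -273; next r becomes -2; next final value 2184 — matching result 2184.
Every one of the 210 inputs gives matching results.
verdict: equivalent
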